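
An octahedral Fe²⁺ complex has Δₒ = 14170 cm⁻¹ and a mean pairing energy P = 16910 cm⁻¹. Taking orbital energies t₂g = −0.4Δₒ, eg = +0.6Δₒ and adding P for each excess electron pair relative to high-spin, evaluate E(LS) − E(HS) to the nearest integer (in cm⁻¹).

Fe is in group 8, so Fe²⁺ is d⁶ (8 − 2 = 6).
In the high-spin limit (t₂g⁴ eg²) the orbital term is -0.4Δₒ = -5668 cm⁻¹, with no excess pairing.
Low-spin t₂g⁶ eg⁰ gives -2.4Δₒ = -34008 cm⁻¹, but forming 2 extra pairs costs 2P = 33820 cm⁻¹, so E(LS) = -34008 + 33820 = -188 cm⁻¹.
E(LS) − E(HS) = -188 − (-5668) = 5480 cm⁻¹.

5480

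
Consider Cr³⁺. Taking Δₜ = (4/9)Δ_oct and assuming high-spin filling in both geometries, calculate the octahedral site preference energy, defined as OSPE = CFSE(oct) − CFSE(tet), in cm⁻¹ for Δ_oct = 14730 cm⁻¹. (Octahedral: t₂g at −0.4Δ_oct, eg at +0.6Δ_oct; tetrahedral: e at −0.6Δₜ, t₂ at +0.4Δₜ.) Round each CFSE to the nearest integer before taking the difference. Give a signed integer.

Cr³⁺: group 6, so d-count = 6 − 3 = 3.
In an octahedral site d³ (HS) is t₂g³ eg⁰, giving CFSE(oct) = -1.2Δ_oct = -17676 cm⁻¹.
In a tetrahedral site the filling is e² t₂¹: CFSE(tet) = -0.8Δₜ = -0.8 × (4/9)(14730) = -5237 cm⁻¹.
Subtracting, OSPE = -17676 − (-5237) = -12439 cm⁻¹.

-12439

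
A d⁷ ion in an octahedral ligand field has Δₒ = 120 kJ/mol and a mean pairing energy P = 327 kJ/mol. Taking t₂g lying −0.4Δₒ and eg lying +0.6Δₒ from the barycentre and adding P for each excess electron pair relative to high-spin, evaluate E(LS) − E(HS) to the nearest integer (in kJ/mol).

207

High-spin d⁷ fills as t₂g⁵ eg² with CFSE 5(−0.4) + 2(+0.6) = -0.8Δₒ = -96 kJ/mol.
Low-spin: t₂g⁶ eg¹, orbital CFSE = -1.8Δₒ = -216 kJ/mol; plus 1 excess pair × P = +327 kJ/mol; total 111 kJ/mol.
The difference is 111 − (-96) = 207 kJ/mol, so high-spin lies lower.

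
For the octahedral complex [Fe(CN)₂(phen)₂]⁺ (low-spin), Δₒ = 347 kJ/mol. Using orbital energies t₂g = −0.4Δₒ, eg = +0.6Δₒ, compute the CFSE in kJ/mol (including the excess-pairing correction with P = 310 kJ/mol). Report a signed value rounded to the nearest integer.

-74

Ligand charges: 2×(-1) from CN⁻ and 2×(+0) from phen sum to -2; with overall charge +1, Fe is +3.
Fe³⁺: group 8, so d-count = 8 − 3 = 5.
Configuration: t₂g⁵ eg⁰.
Orbital CFSE = 5(-0.4) + 0(0.6) = -2.0Δₒ = -2.0 × 347 = -694 kJ/mol.
Relative to high-spin t₂g³ eg² (0 paired), the low-spin configuration has 2 additional pairs, contributing +2 × 310 = +620 kJ/mol.
Overall CFSE = -694 + 620 = -74 kJ/mol.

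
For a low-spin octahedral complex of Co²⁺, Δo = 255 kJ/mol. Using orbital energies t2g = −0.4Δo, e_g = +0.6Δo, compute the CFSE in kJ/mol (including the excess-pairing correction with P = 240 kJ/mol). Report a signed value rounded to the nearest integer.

Co is in group 9, so Co²⁺ is d⁷ (9 − 2 = 7).
Configuration: t2g^6 e_g^1.
The orbital stabilization is -1.8Δo = -1.8 × 255 = -459 kJ/mol.
Pairing penalty: 3 pairs vs 2 in the high-spin reference → 1 extra × P = 240 kJ/mol.
Overall CFSE = -459 + 240 = -219 kJ/mol.

-219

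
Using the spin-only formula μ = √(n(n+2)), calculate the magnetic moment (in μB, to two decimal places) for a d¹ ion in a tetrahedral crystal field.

With tetrahedral geometry the complex is necessarily high-spin.
Configuration: e¹ t₂⁰ → 1 unpaired electron.
μ(spin-only) = √[1(1+2)] = √3 ≈ 1.73 μB.

1.73 μB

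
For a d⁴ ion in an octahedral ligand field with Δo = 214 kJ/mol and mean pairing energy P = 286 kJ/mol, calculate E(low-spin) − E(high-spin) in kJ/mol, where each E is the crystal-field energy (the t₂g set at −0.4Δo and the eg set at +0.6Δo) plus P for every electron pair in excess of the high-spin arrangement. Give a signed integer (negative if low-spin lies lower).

72

High-spin d⁴ fills as t₂g³ eg¹ with CFSE 3(−0.4) + 1(+0.6) = -0.6Δo = -128 kJ/mol.
Low-spin t₂g⁴ eg⁰ gives -1.6Δo = -342 kJ/mol, but forming 1 extra pair costs 1P = 286 kJ/mol, so E(LS) = -342 + 286 = -56 kJ/mol.
Thus E(LS) − E(HS) = 72 kJ/mol.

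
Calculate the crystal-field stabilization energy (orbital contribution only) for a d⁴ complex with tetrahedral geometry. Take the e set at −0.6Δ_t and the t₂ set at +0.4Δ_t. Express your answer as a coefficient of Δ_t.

Tetrahedral fields are weak (Δₜ ≈ 4/9 Δₒ), so electrons fill high-spin.
Configuration: e² t₂².
CFSE = 2(-0.6Δ_t) + 2(0.4Δ_t) = -1.2Δ_t + 0.8Δ_t = -0.4Δ_t.

-0.4 Δ_t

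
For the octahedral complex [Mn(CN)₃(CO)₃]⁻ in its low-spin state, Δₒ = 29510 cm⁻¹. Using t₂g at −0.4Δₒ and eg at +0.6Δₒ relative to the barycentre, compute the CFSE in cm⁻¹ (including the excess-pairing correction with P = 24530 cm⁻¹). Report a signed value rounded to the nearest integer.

-9960

Ligand charges: 3×(-1) from CN⁻ and 3×(+0) from CO sum to -3; with overall charge -1, Mn is +2.
Mn sits in group 7; removing 2 electrons leaves Mn²⁺ with 7 − 2 = 5 d electrons.
Electron filling gives t₂g⁵ eg⁰.
CFSE(orbital) = 5×(-0.4Δₒ) + 0×(0.6Δₒ) = -2.0Δₒ; with Δₒ = 29510 cm⁻¹ that is -59020 cm⁻¹.
Pairing penalty: 2 pairs vs 0 in the high-spin reference → 2 extra × P = 49060 cm⁻¹.
Combining: -59020 + 49060 = -9960 cm⁻¹.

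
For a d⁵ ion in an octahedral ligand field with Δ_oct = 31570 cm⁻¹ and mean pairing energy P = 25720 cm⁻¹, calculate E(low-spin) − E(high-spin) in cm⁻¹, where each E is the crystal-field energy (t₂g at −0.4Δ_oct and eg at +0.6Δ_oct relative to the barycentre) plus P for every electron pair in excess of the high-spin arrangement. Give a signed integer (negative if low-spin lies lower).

-11700

High-spin: t₂g³ eg², CFSE = 0.0Δ_oct = 0 cm⁻¹.
Low-spin: t₂g⁵ eg⁰, orbital CFSE = -2.0Δ_oct = -63140 cm⁻¹; plus 2 excess pairs × P = +51440 cm⁻¹; total -11700 cm⁻¹.
E(LS) − E(HS) = -11700 − (0) = -11700 cm⁻¹.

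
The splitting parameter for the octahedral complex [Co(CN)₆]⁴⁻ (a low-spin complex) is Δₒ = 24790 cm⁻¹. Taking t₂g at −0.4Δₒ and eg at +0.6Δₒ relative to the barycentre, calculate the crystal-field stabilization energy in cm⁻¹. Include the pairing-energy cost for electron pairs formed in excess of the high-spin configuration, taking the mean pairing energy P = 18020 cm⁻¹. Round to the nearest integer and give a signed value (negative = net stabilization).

-26602

Each CN⁻ contributes -1; 6 × (-1) = -6. With overall charge -4, Co is in the +2 oxidation state.
Co sits in group 9; removing 2 electrons leaves Co²⁺ with 9 − 2 = 7 d electrons.
Electron filling gives t₂g⁶ eg¹.
The orbital stabilization is -1.8Δₒ = -1.8 × 24790 = -44622 cm⁻¹.
High-spin d⁷ would be t₂g⁵ eg² with 2 pairs; low-spin has 3, so 1 excess pair costs +1P = +18020 cm⁻¹.
Combining: -44622 + 18020 = -26602 cm⁻¹.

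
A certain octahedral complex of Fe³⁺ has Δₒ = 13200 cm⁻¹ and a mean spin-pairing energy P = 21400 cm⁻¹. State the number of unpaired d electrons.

Fe sits in group 8; removing 3 electrons leaves Fe³⁺ with 8 − 3 = 5 d electrons.
Δₒ < P, so pairing is avoided: the ground state is high-spin.
Filling d⁵ accordingly: t2g^3 e_g^2.
Unpaired electrons: 5.

5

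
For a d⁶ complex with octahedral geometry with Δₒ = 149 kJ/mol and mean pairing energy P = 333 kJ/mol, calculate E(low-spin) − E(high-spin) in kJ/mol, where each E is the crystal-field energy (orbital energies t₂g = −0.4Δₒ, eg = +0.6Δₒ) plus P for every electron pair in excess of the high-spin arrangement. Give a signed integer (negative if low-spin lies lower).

368

In the high-spin limit (t₂g⁴ eg²) the orbital term is -0.4Δₒ = -60 kJ/mol, with no excess pairing.
Low-spin t₂g⁶ eg⁰ gives -2.4Δₒ = -358 kJ/mol, but forming 2 extra pairs costs 2P = 666 kJ/mol, so E(LS) = -358 + 666 = 308 kJ/mol.
E(LS) − E(HS) = 308 − (-60) = 368 kJ/mol.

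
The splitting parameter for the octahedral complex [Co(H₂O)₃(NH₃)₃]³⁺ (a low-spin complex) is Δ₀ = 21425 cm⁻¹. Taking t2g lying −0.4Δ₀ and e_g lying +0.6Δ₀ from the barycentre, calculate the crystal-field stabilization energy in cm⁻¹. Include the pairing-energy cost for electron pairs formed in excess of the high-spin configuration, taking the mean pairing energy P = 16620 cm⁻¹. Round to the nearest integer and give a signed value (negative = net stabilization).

Ligand charges: 3×(+0) from H₂O and 3×(+0) from NH₃ sum to +0; with overall charge +3, Co is +3.
Co is in group 9, so Co³⁺ is d⁶ (9 − 3 = 6).
Configuration: t2g^6 e_g^0.
Orbital CFSE = 6(-0.4) + 0(0.6) = -2.4Δ₀ = -2.4 × 21425 = -51420 cm⁻¹.
Pairing penalty: 3 pairs vs 1 in the high-spin reference → 2 extra × P = 33240 cm⁻¹.
Net CFSE = -51420 + 33240 = -18180 cm⁻¹.

-18180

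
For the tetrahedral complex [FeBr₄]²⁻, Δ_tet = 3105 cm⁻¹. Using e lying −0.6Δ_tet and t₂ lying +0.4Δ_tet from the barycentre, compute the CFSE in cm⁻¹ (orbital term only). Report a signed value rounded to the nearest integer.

-1863

Each Br⁻ contributes -1; 4 × (-1) = -4. With overall charge -2, Fe is in the +2 oxidation state.
Fe is in group 8, so Fe²⁺ is d⁶ (8 − 2 = 6).
Tetrahedral fields are weak (Δₜ ≈ 4/9 Δₒ), so electrons fill high-spin.
The d⁶ electrons fill as e³ t₂³.
The orbital stabilization is -0.6Δ_tet = -0.6 × 3105 = -1863 cm⁻¹.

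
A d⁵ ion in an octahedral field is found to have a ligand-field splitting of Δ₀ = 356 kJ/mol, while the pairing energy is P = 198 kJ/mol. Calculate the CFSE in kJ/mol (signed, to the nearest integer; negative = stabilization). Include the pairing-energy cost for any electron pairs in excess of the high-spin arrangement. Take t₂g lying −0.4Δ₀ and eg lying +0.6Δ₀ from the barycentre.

With Δ₀ > P the complex is low-spin.
Filling d⁵ accordingly: t₂g⁵ eg⁰.
Orbital CFSE = -2.0Δ₀ = -2.0 × 356 = -712 kJ/mol.
Excess pairs vs high-spin: 2 − 0 = 2; pairing cost = +396 kJ/mol.
Net CFSE = -712 + 396 = -316 kJ/mol.

-316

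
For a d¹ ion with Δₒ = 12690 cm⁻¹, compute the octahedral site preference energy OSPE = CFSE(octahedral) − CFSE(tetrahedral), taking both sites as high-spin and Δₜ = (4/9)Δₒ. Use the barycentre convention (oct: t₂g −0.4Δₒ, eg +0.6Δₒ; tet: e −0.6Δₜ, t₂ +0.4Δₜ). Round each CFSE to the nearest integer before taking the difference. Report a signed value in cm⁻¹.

-1692

Octahedral high-spin t2g^1 e_g^0: CFSE = -0.4 × 12690 = -5076 cm⁻¹.
Tetrahedral: e^1 t2^0, CFSE = 1(−0.6) + 0(+0.4) = -0.6Δₜ = -0.6 × (4/9) × 12690 = -3384 cm⁻¹.
OSPE = -5076 − (-3384) = -1692 cm⁻¹.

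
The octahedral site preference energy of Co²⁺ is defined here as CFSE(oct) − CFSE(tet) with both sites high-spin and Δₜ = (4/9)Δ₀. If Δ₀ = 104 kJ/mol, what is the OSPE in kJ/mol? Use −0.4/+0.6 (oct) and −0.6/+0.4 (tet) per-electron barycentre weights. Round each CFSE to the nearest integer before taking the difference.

-28

Co²⁺: group 9, so d-count = 9 − 2 = 7.
Octahedral high-spin t2g^5 e_g^2: CFSE = -0.8 × 104 = -83 kJ/mol.
In a tetrahedral site the filling is e^4 t2^3: CFSE(tet) = -1.2Δₜ = -1.2 × (4/9)(104) = -55 kJ/mol.
OSPE = CFSE(oct) − CFSE(tet) = -83 − (-55) = -28 kJ/mol.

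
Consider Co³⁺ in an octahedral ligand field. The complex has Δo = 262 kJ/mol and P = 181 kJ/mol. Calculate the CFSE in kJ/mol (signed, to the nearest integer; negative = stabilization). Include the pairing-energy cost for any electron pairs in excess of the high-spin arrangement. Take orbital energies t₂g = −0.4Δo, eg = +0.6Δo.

-267

Co³⁺: group 9, so d-count = 9 − 3 = 6.
Δo > P, so pairing is preferred: the ground state is low-spin.
That gives t₂g⁶ eg⁰.
Orbital CFSE = -2.4Δo = -2.4 × 262 = -629 kJ/mol.
Excess pairs vs high-spin: 3 − 1 = 2; pairing cost = +362 kJ/mol.
Net CFSE = -629 + 362 = -267 kJ/mol.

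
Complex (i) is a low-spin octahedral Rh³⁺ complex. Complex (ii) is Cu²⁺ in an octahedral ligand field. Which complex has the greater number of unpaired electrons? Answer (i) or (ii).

(ii)

(i): Rh is in group 9, so Rh³⁺ is d⁶ (9 − 3 = 6); t2g^6 e_g^0 → 0 unpaired.
(ii): Cu is in group 11, so Cu²⁺ is d⁹ (11 − 2 = 9); t₂g⁶ eg³ → 1 unpaired.
So (ii) has more unpaired electrons.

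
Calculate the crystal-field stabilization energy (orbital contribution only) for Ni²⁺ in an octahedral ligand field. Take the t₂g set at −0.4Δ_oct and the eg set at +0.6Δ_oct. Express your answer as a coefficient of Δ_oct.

-1.2 Δ_oct

Ni²⁺: group 10, so d-count = 10 − 2 = 8.
Configuration: t₂g⁶ eg².
CFSE = 6(-0.4Δ_oct) + 2(0.6Δ_oct) = -2.4Δ_oct + 1.2Δ_oct = -1.2Δ_oct.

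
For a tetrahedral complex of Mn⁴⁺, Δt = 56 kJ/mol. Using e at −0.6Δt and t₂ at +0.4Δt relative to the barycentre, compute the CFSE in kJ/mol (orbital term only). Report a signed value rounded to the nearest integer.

Mn is in group 7, so Mn⁴⁺ is d³ (7 − 4 = 3).
Tetrahedral splitting is small, so the complex is high-spin.
Electron filling gives e² t₂¹.
The orbital stabilization is -0.8Δt = -0.8 × 56 = -45 kJ/mol.

-45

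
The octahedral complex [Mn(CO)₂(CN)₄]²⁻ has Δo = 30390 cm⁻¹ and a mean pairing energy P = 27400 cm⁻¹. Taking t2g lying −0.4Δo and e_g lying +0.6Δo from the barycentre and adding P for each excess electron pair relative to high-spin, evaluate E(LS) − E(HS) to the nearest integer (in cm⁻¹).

-5980

Ligand charges: 2×(+0) from CO and 4×(-1) from CN⁻ sum to -4; with overall charge -2, Mn is +2.
Mn²⁺: group 7, so d-count = 7 − 2 = 5.
High-spin: t2g^3 e_g^2, CFSE = 0.0Δo = 0 cm⁻¹.
Low-spin: t2g^5 e_g^0, orbital CFSE = -2.0Δo = -60780 cm⁻¹; plus 2 excess pairs × P = +54800 cm⁻¹; total -5980 cm⁻¹.
The difference is -5980 − (0) = -5980 cm⁻¹, so low-spin lies lower.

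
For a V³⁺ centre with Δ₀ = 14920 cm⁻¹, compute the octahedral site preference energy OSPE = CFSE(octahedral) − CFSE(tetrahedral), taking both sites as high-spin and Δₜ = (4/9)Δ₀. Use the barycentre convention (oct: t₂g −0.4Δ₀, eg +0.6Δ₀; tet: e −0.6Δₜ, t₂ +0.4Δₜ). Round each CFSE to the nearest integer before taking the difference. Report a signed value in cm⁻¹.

V³⁺: group 5, so d-count = 5 − 3 = 2.
In an octahedral site d² (HS) is t₂g² eg⁰, giving CFSE(oct) = -0.8Δ₀ = -11936 cm⁻¹.
In a tetrahedral site the filling is e² t₂⁰: CFSE(tet) = -1.2Δₜ = -1.2 × (4/9)(14920) = -7957 cm⁻¹.
OSPE = CFSE(oct) − CFSE(tet) = -11936 − (-7957) = -3979 cm⁻¹.

-3979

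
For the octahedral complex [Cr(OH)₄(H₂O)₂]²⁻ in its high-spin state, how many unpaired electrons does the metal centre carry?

4

Ligand charges: 4×(-1) from OH⁻ and 2×(+0) from H₂O sum to -4; with overall charge -2, Cr is +2.
Cr²⁺: group 6, so d-count = 6 − 2 = 4.
Configuration: t₂g³ eg¹, giving 4 unpaired electrons.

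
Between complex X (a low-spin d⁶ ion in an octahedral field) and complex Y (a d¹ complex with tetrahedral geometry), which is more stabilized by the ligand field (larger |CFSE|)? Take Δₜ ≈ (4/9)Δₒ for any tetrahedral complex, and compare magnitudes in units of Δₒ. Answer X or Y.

X

X: t2g^6 e_g^0, CFSE = -2.4Δₒ.
Y: Tetrahedral splitting is small, so the complex is high-spin; e^1 t2^0, CFSE = -0.6Δₜ ≈ -0.27Δₒ.
So X has the larger |CFSE|.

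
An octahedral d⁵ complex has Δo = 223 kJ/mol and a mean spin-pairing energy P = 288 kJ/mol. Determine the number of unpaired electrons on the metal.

5

Here Δo < P (223 < 288), so the high-spin state is favoured.
That gives t2g^3 e_g^2.
Unpaired electrons: 5.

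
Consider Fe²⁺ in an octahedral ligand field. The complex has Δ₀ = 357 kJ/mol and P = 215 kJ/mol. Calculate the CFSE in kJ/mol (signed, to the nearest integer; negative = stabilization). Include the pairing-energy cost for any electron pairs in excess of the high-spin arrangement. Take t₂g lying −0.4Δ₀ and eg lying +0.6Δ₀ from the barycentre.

-427

Fe sits in group 8; removing 2 electrons leaves Fe²⁺ with 8 − 2 = 6 d electrons.
With Δ₀ > P the complex is low-spin.
That gives t₂g⁶ eg⁰.
Orbital CFSE = -2.4Δ₀ = -2.4 × 357 = -857 kJ/mol.
Excess pairs vs high-spin: 3 − 1 = 2; pairing cost = +430 kJ/mol.
Net CFSE = -857 + 430 = -427 kJ/mol.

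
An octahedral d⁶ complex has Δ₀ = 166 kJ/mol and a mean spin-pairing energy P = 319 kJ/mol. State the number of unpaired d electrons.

4

Here Δ₀ < P (166 < 319), so the high-spin state is favoured.
Configuration: t₂g⁴ eg².
Unpaired electrons: 4.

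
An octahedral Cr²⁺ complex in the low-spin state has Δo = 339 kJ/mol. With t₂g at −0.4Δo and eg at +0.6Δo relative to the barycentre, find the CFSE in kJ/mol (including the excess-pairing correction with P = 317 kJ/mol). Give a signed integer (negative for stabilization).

-225

Cr²⁺: group 6, so d-count = 6 − 2 = 4.
The d⁴ electrons fill as t₂g⁴ eg⁰.
The orbital stabilization is -1.6Δo = -1.6 × 339 = -542 kJ/mol.
Pairing penalty: 1 pair vs 0 in the high-spin reference → 1 extra × P = 317 kJ/mol.
Overall CFSE = -542 + 317 = -225 kJ/mol.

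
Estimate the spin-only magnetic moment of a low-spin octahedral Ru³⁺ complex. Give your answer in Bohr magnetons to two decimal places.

1.73 Bohr magnetons

Ru sits in group 8; removing 3 electrons leaves Ru³⁺ with 8 − 3 = 5 d electrons.
Configuration: t₂g⁵ eg⁰ → 1 unpaired electron.
μ(spin-only) = √[1(1+2)] = √3 ≈ 1.73 Bohr magnetons.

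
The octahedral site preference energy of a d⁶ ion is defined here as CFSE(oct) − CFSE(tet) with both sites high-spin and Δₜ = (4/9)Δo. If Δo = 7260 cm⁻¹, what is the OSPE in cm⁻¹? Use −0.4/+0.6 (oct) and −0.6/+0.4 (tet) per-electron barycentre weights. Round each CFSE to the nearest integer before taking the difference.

-968

Octahedral high-spin t₂g⁴ eg²: CFSE = -0.4 × 7260 = -2904 cm⁻¹.
In a tetrahedral site the filling is e³ t₂³: CFSE(tet) = -0.6Δₜ = -0.6 × (4/9)(7260) = -1936 cm⁻¹.
OSPE = -2904 − (-1936) = -968 cm⁻¹.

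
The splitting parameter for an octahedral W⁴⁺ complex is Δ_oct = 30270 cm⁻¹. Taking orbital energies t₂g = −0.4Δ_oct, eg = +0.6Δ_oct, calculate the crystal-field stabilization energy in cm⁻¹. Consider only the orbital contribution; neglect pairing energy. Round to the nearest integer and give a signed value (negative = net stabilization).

W⁴⁺: group 6, so d-count = 6 − 4 = 2.
For octahedral d² the high- and low-spin configurations coincide.
Electron filling gives t₂g² eg⁰.
CFSE(orbital) = 2×(-0.4Δ_oct) + 0×(0.6Δ_oct) = -0.8Δ_oct; with Δ_oct = 30270 cm⁻¹ that is -24216 cm⁻¹.

-24216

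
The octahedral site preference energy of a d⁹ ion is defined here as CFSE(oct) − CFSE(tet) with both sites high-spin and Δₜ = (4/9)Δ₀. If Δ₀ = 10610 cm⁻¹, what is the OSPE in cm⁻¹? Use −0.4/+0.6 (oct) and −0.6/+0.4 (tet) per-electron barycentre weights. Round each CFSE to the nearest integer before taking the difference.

-4480

Octahedral (high-spin): t2g^6 e_g^3, CFSE = 6(−0.4) + 3(+0.6) = -0.6Δ₀ = -0.6 × 10610 = -6366 cm⁻¹.
Tetrahedral e^4 t2^5 gives -0.4Δₜ = -0.4 × (4/9) × 10610 = -1886 cm⁻¹.
OSPE = CFSE(oct) − CFSE(tet) = -6366 − (-1886) = -4480 cm⁻¹.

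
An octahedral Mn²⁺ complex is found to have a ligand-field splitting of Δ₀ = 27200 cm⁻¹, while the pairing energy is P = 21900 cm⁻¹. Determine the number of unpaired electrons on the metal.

1

Mn²⁺: group 7, so d-count = 7 − 2 = 5.
Since Δ₀ = 27200 cm⁻¹ > P = 21900 cm⁻¹, the complex adopts the low-spin configuration.
That gives t2g^5 e_g^0.
Unpaired electrons: 1.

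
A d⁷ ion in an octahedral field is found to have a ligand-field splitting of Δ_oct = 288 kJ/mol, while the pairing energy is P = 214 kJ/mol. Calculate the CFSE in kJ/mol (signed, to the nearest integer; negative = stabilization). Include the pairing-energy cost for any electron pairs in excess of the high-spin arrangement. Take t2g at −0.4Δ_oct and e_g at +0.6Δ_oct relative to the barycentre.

With Δ_oct > P the complex is low-spin.
That gives t2g^6 e_g^1.
Orbital CFSE = -1.8Δ_oct = -1.8 × 288 = -518 kJ/mol.
Excess pairs vs high-spin: 3 − 2 = 1; pairing cost = +214 kJ/mol.
Net CFSE = -518 + 214 = -304 kJ/mol.

-304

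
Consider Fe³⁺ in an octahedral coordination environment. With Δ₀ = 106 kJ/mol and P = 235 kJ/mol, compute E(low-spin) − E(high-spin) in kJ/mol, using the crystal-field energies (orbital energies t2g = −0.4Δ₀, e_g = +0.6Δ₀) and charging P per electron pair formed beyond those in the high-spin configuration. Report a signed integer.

258

Fe is in group 8, so Fe³⁺ is d⁵ (8 − 3 = 5).
High-spin d⁵ fills as t2g^3 e_g^2 with CFSE 3(−0.4) + 2(+0.6) = 0.0Δ₀ = 0 kJ/mol.
For low-spin the configuration is t2g^5 e_g^0: orbital energy -2.0 × 106 = -212 kJ/mol, and 2 additional pairs relative to high-spin add 470 kJ/mol, giving 258 kJ/mol.
E(LS) − E(HS) = 258 − (0) = 258 kJ/mol.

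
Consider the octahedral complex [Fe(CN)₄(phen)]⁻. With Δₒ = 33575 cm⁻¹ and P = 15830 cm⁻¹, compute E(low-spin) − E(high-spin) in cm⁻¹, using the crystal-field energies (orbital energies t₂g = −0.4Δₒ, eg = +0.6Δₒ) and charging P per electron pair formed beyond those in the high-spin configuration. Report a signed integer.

Ligand charges: 4×(-1) from CN⁻ and 1×(+0) from phen sum to -4; with overall charge -1, Fe is +3.
Fe is in group 8, so Fe³⁺ is d⁵ (8 − 3 = 5).
In the high-spin limit (t₂g³ eg²) the orbital term is 0.0Δₒ = 0 cm⁻¹, with no excess pairing.
For low-spin the configuration is t₂g⁵ eg⁰: orbital energy -2.0 × 33575 = -67150 cm⁻¹, and 2 additional pairs relative to high-spin add 31660 cm⁻¹, giving -35490 cm⁻¹.
The difference is -35490 − (0) = -35490 cm⁻¹, so low-spin lies lower.

-35490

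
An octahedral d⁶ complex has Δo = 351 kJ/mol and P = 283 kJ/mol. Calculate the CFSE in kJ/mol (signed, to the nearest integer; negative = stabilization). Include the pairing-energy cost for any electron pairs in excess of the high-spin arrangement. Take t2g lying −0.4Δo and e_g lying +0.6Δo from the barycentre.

Here Δo > P (351 > 283), so the low-spin state is favoured.
That gives t2g^6 e_g^0.
Orbital CFSE = -2.4Δo = -2.4 × 351 = -842 kJ/mol.
Excess pairs vs high-spin: 3 − 1 = 2; pairing cost = +566 kJ/mol.
Net CFSE = -842 + 566 = -276 kJ/mol.

-276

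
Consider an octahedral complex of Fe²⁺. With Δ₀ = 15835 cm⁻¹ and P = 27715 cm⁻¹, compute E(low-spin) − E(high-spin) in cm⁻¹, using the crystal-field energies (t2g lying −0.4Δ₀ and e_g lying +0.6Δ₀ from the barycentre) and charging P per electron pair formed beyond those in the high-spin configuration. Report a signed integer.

23760

Group 8 minus oxidation state +2 gives a d⁶ configuration for Fe²⁺.
High-spin d⁶ fills as t2g^4 e_g^2 with CFSE 4(−0.4) + 2(+0.6) = -0.4Δ₀ = -6334 cm⁻¹.
Low-spin t2g^6 e_g^0 gives -2.4Δ₀ = -38004 cm⁻¹, but forming 2 extra pairs costs 2P = 55430 cm⁻¹, so E(LS) = -38004 + 55430 = 17426 cm⁻¹.
Thus E(LS) − E(HS) = 23760 cm⁻¹.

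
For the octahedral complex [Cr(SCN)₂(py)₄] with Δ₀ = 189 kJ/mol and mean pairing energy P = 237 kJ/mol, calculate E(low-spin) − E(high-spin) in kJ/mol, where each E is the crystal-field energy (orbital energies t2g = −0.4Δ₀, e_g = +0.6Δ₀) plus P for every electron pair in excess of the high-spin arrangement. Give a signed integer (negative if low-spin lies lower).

48

Ligand charges: 2×(-1) from SCN⁻ and 4×(+0) from py sum to -2; with overall charge +0, Cr is +2.
Cr is in group 6, so Cr²⁺ is d⁴ (6 − 2 = 4).
High-spin: t2g^3 e_g^1, CFSE = -0.6Δ₀ = -113 kJ/mol.
For low-spin the configuration is t2g^4 e_g^0: orbital energy -1.6 × 189 = -302 kJ/mol, and 1 additional pair relative to high-spin adds 237 kJ/mol, giving -65 kJ/mol.
E(LS) − E(HS) = -65 − (-113) = 48 kJ/mol.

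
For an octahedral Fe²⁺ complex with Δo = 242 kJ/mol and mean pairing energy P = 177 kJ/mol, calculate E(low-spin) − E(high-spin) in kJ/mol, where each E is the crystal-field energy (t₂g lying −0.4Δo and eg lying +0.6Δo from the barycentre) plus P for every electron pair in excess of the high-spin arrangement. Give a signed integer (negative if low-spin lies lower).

Fe sits in group 8; removing 2 electrons leaves Fe²⁺ with 8 − 2 = 6 d electrons.
High-spin d⁶ fills as t₂g⁴ eg² with CFSE 4(−0.4) + 2(+0.6) = -0.4Δo = -97 kJ/mol.
Low-spin: t₂g⁶ eg⁰, orbital CFSE = -2.4Δo = -581 kJ/mol; plus 2 excess pairs × P = +354 kJ/mol; total -227 kJ/mol.
The difference is -227 − (-97) = -130 kJ/mol, so low-spin lies lower.

-130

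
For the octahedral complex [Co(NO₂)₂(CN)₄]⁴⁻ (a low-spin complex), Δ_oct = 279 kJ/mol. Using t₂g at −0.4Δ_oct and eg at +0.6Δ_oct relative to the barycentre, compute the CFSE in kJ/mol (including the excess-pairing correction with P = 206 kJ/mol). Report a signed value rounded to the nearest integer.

Ligand charges: 2×(-1) from NO₂⁻ and 4×(-1) from CN⁻ sum to -6; with overall charge -4, Co is +2.
Group 9 minus oxidation state +2 gives a d⁷ configuration for Co²⁺.
Electron filling gives t₂g⁶ eg¹.
Orbital CFSE = 6(-0.4) + 1(0.6) = -1.8Δ_oct = -1.8 × 279 = -502 kJ/mol.
High-spin d⁷ would be t₂g⁵ eg² with 2 pairs; low-spin has 3, so 1 excess pair costs +1P = +206 kJ/mol.
Combining: -502 + 206 = -296 kJ/mol.

-296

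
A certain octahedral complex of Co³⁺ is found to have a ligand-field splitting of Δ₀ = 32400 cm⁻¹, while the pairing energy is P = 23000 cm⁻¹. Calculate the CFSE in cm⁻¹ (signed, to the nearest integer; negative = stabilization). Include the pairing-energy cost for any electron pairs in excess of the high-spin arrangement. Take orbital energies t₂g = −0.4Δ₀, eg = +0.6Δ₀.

Co sits in group 9; removing 3 electrons leaves Co³⁺ with 9 − 3 = 6 d electrons.
Here Δ₀ > P (32400 > 23000), so the low-spin state is favoured.
Configuration: t₂g⁶ eg⁰.
Orbital CFSE = -2.4Δ₀ = -2.4 × 32400 = -77760 cm⁻¹.
Excess pairs vs high-spin: 3 − 1 = 2; pairing cost = +46000 cm⁻¹.
Net CFSE = -77760 + 46000 = -31760 cm⁻¹.

-31760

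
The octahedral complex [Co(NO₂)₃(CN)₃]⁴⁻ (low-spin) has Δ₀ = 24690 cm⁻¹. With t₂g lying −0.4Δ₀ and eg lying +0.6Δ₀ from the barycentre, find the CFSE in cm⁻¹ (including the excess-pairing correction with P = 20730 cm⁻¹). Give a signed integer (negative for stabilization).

Ligand charges: 3×(-1) from NO₂⁻ and 3×(-1) from CN⁻ sum to -6; with overall charge -4, Co is +2.
Co²⁺: group 9, so d-count = 9 − 2 = 7.
Electron filling gives t₂g⁶ eg¹.
Orbital CFSE = 6(-0.4) + 1(0.6) = -1.8Δ₀ = -1.8 × 24690 = -44442 cm⁻¹.
Relative to high-spin t₂g⁵ eg² (2 paired), the low-spin configuration has 1 additional pair, contributing +1 × 20730 = +20730 cm⁻¹.
Net CFSE = -44442 + 20730 = -23712 cm⁻¹.

-23712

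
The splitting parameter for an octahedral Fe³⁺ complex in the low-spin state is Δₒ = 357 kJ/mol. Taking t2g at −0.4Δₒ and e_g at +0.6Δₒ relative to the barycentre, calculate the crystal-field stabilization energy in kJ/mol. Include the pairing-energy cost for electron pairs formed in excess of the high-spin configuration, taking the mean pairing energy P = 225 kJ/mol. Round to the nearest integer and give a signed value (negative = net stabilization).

-264

Fe is in group 8, so Fe³⁺ is d⁵ (8 − 3 = 5).
Configuration: t2g^5 e_g^0.
CFSE(orbital) = 5×(-0.4Δₒ) + 0×(0.6Δₒ) = -2.0Δₒ; with Δₒ = 357 kJ/mol that is -714 kJ/mol.
Relative to high-spin t2g^3 e_g^2 (0 paired), the low-spin configuration has 2 additional pairs, contributing +2 × 225 = +450 kJ/mol.
Combining: -714 + 450 = -264 kJ/mol.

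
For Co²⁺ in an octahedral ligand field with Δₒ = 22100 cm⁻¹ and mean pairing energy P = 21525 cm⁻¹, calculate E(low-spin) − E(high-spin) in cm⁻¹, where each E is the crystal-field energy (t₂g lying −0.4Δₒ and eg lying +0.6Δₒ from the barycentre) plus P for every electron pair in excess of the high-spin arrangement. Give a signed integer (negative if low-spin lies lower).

Co sits in group 9; removing 2 electrons leaves Co²⁺ with 9 − 2 = 7 d electrons.
In the high-spin limit (t₂g⁵ eg²) the orbital term is -0.8Δₒ = -17680 cm⁻¹, with no excess pairing.
Low-spin: t₂g⁶ eg¹, orbital CFSE = -1.8Δₒ = -39780 cm⁻¹; plus 1 excess pair × P = +21525 cm⁻¹; total -18255 cm⁻¹.
The difference is -18255 − (-17680) = -575 cm⁻¹, so low-spin lies lower.

-575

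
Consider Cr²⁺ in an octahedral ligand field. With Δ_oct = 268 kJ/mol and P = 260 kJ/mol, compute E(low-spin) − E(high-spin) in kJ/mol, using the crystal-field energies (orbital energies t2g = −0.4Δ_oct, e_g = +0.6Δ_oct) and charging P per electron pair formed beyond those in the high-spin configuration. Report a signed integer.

-8

Cr is in group 6, so Cr²⁺ is d⁴ (6 − 2 = 4).
High-spin: t2g^3 e_g^1, CFSE = -0.6Δ_oct = -161 kJ/mol.
Low-spin t2g^4 e_g^0 gives -1.6Δ_oct = -429 kJ/mol, but forming 1 extra pair costs 1P = 260 kJ/mol, so E(LS) = -429 + 260 = -169 kJ/mol.
The difference is -169 − (-161) = -8 kJ/mol, so low-spin lies lower.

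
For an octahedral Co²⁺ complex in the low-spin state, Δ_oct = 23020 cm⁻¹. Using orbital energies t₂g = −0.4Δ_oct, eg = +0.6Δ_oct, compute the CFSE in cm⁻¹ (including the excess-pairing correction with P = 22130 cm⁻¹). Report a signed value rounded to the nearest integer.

-19306

Group 9 minus oxidation state +2 gives a d⁷ configuration for Co²⁺.
Configuration: t₂g⁶ eg¹.
Orbital CFSE = 6(-0.4) + 1(0.6) = -1.8Δ_oct = -1.8 × 23020 = -41436 cm⁻¹.
High-spin d⁷ would be t₂g⁵ eg² with 2 pairs; low-spin has 3, so 1 excess pair costs +1P = +22130 cm⁻¹.
Net CFSE = -41436 + 22130 = -19306 cm⁻¹.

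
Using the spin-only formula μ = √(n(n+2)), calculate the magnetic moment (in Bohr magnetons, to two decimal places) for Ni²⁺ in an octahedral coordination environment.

Ni is in group 10, so Ni²⁺ is d⁸ (10 − 2 = 8).
For octahedral d⁸ the high- and low-spin configurations coincide.
Configuration: t₂g⁶ eg² → 2 unpaired electrons.
μ(spin-only) = √[2(2+2)] = √8 ≈ 2.83 Bohr magnetons.

2.83 Bohr magnetons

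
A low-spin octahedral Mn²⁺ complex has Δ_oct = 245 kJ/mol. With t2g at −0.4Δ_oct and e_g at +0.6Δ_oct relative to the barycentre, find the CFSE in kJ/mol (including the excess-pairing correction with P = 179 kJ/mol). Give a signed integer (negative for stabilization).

Mn²⁺: group 7, so d-count = 7 − 2 = 5.
The d⁵ electrons fill as t2g^5 e_g^0.
The orbital stabilization is -2.0Δ_oct = -2.0 × 245 = -490 kJ/mol.
High-spin d⁵ would be t2g^3 e_g^2 with 0 pairs; low-spin has 2, so 2 excess pairs cost +2P = +358 kJ/mol.
Overall CFSE = -490 + 358 = -132 kJ/mol.

-132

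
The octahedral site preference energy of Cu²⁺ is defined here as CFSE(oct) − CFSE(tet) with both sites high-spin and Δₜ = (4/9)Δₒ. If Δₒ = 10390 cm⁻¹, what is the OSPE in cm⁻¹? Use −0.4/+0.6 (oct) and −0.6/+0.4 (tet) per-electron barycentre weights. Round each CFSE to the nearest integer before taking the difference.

-4387

Cu is in group 11, so Cu²⁺ is d⁹ (11 − 2 = 9).
Octahedral (high-spin): t₂g⁶ eg³, CFSE = 6(−0.4) + 3(+0.6) = -0.6Δₒ = -0.6 × 10390 = -6234 cm⁻¹.
Tetrahedral e⁴ t₂⁵ gives -0.4Δₜ = -0.4 × (4/9) × 10390 = -1847 cm⁻¹.
OSPE = CFSE(oct) − CFSE(tet) = -6234 − (-1847) = -4387 cm⁻¹.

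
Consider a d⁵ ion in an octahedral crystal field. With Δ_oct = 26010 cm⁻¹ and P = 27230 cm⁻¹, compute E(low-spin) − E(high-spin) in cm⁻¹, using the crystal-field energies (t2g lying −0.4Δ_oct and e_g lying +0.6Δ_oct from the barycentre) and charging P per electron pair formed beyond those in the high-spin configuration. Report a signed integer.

High-spin d⁵ fills as t2g^3 e_g^2 with CFSE 3(−0.4) + 2(+0.6) = 0.0Δ_oct = 0 cm⁻¹.
Low-spin: t2g^5 e_g^0, orbital CFSE = -2.0Δ_oct = -52020 cm⁻¹; plus 2 excess pairs × P = +54460 cm⁻¹; total 2440 cm⁻¹.
Thus E(LS) − E(HS) = 2440 cm⁻¹.

2440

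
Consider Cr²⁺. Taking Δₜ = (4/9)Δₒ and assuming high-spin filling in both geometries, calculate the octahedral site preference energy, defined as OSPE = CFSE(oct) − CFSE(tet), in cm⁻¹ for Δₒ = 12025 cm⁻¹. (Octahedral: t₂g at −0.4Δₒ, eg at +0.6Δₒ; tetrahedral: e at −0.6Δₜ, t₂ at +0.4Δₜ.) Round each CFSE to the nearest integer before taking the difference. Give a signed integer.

Cr²⁺: group 6, so d-count = 6 − 2 = 4.
Octahedral high-spin t₂g³ eg¹: CFSE = -0.6 × 12025 = -7215 cm⁻¹.
Tetrahedral e² t₂² gives -0.4Δₜ = -0.4 × (4/9) × 12025 = -2138 cm⁻¹.
Subtracting, OSPE = -7215 − (-2138) = -5077 cm⁻¹.

-5077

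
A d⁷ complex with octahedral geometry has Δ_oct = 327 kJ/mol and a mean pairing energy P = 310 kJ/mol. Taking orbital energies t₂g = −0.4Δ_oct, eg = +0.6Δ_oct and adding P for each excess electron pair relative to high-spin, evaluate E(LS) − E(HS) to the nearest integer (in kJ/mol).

High-spin: t₂g⁵ eg², CFSE = -0.8Δ_oct = -262 kJ/mol.
For low-spin the configuration is t₂g⁶ eg¹: orbital energy -1.8 × 327 = -589 kJ/mol, and 1 additional pair relative to high-spin adds 310 kJ/mol, giving -279 kJ/mol.
E(LS) − E(HS) = -279 − (-262) = -17 kJ/mol.

-17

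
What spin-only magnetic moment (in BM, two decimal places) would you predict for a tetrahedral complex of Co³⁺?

4.90 BM

Co is in group 9, so Co³⁺ is d⁶ (9 − 3 = 6).
Tetrahedral splitting is small, so the complex is high-spin.
Configuration: e^3 t2^3 → 4 unpaired electrons.
μ(spin-only) = √[4(4+2)] = √24 ≈ 4.90 BM.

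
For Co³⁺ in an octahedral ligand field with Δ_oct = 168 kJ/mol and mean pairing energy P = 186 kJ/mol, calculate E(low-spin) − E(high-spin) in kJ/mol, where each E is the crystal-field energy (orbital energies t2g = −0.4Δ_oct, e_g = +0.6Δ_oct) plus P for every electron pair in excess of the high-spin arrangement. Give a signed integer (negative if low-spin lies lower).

Co³⁺: group 9, so d-count = 9 − 3 = 6.
High-spin: t2g^4 e_g^2, CFSE = -0.4Δ_oct = -67 kJ/mol.
Low-spin: t2g^6 e_g^0, orbital CFSE = -2.4Δ_oct = -403 kJ/mol; plus 2 excess pairs × P = +372 kJ/mol; total -31 kJ/mol.
Thus E(LS) − E(HS) = 36 kJ/mol.

36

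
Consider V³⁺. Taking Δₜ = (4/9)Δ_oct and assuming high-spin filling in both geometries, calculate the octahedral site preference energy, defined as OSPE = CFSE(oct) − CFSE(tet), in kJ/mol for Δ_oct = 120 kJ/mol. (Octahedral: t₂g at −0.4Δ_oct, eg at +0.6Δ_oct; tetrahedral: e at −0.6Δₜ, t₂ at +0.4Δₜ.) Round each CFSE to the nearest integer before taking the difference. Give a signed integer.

V is in group 5, so V³⁺ is d² (5 − 3 = 2).
Octahedral high-spin t2g^2 e_g^0: CFSE = -0.8 × 120 = -96 kJ/mol.
Tetrahedral e^2 t2^0 gives -1.2Δₜ = -1.2 × (4/9) × 120 = -64 kJ/mol.
OSPE = -96 − (-64) = -32 kJ/mol.

-32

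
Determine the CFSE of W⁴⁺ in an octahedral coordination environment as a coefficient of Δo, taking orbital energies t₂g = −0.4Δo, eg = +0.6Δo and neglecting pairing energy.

W is in group 6, so W⁴⁺ is d² (6 − 4 = 2).
For octahedral d² the high- and low-spin configurations coincide.
Configuration: t₂g² eg⁰.
CFSE = 2(-0.4Δo) + 0(0.6Δo) = -0.8Δo + 0.0Δo = -0.8Δo.

-0.8 Δo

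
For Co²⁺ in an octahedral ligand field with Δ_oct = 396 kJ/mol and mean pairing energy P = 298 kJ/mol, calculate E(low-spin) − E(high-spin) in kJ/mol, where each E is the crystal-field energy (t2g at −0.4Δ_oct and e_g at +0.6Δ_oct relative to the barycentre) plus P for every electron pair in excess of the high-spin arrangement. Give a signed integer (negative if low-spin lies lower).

Co sits in group 9; removing 2 electrons leaves Co²⁺ with 9 − 2 = 7 d electrons.
High-spin: t2g^5 e_g^2, CFSE = -0.8Δ_oct = -317 kJ/mol.
Low-spin t2g^6 e_g^1 gives -1.8Δ_oct = -713 kJ/mol, but forming 1 extra pair costs 1P = 298 kJ/mol, so E(LS) = -713 + 298 = -415 kJ/mol.
The difference is -415 − (-317) = -98 kJ/mol, so low-spin lies lower.

-98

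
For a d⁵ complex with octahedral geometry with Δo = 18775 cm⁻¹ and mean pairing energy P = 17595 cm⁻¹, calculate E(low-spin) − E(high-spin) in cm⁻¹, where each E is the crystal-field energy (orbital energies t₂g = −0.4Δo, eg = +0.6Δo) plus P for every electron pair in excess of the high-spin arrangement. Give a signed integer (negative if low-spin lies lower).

-2360

In the high-spin limit (t₂g³ eg²) the orbital term is 0.0Δo = 0 cm⁻¹, with no excess pairing.
Low-spin: t₂g⁵ eg⁰, orbital CFSE = -2.0Δo = -37550 cm⁻¹; plus 2 excess pairs × P = +35190 cm⁻¹; total -2360 cm⁻¹.
The difference is -2360 − (0) = -2360 cm⁻¹, so low-spin lies lower.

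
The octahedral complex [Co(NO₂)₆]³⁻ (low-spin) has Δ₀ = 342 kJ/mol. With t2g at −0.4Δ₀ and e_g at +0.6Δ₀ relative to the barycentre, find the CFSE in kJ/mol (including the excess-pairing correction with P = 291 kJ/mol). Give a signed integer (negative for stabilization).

-239

Each NO₂⁻ contributes -1; 6 × (-1) = -6. With overall charge -3, Co is in the +3 oxidation state.
Group 9 minus oxidation state +3 gives a d⁶ configuration for Co³⁺.
Electron filling gives t2g^6 e_g^0.
Orbital CFSE = 6(-0.4) + 0(0.6) = -2.4Δ₀ = -2.4 × 342 = -821 kJ/mol.
Pairing penalty: 3 pairs vs 1 in the high-spin reference → 2 extra × P = 582 kJ/mol.
Net CFSE = -821 + 582 = -239 kJ/mol.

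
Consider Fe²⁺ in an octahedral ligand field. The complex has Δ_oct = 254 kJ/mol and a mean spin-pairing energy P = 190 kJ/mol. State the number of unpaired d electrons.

0

Fe sits in group 8; removing 2 electrons leaves Fe²⁺ with 8 − 2 = 6 d electrons.
Here Δ_oct > P (254 > 190), so the low-spin state is favoured.
Filling d⁶ accordingly: t₂g⁶ eg⁰.
Unpaired electrons: 0.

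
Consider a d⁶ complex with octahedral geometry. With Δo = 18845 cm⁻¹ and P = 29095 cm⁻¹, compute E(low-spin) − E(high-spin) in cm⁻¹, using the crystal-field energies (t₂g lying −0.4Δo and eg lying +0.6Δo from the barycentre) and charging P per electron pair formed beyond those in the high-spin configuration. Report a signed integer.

High-spin d⁶ fills as t₂g⁴ eg² with CFSE 4(−0.4) + 2(+0.6) = -0.4Δo = -7538 cm⁻¹.
Low-spin t₂g⁶ eg⁰ gives -2.4Δo = -45228 cm⁻¹, but forming 2 extra pairs costs 2P = 58190 cm⁻¹, so E(LS) = -45228 + 58190 = 12962 cm⁻¹.
The difference is 12962 − (-7538) = 20500 cm⁻¹, so high-spin lies lower.

20500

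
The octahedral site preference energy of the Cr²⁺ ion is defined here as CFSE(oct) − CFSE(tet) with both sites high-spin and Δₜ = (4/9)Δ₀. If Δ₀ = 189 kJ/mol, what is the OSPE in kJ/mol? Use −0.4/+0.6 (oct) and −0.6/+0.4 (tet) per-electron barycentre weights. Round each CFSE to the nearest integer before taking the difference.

-79

Cr²⁺: group 6, so d-count = 6 − 2 = 4.
Octahedral high-spin t₂g³ eg¹: CFSE = -0.6 × 189 = -113 kJ/mol.
Tetrahedral e² t₂² gives -0.4Δₜ = -0.4 × (4/9) × 189 = -34 kJ/mol.
OSPE = -113 − (-34) = -79 kJ/mol.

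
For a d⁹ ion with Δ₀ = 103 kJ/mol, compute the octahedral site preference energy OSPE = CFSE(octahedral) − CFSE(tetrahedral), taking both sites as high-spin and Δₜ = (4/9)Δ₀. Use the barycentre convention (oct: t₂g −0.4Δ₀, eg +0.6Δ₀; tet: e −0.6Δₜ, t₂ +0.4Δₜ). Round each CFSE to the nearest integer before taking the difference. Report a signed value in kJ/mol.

Octahedral high-spin t2g^6 e_g^3: CFSE = -0.6 × 103 = -62 kJ/mol.
Tetrahedral e^4 t2^5 gives -0.4Δₜ = -0.4 × (4/9) × 103 = -18 kJ/mol.
Subtracting, OSPE = -62 − (-18) = -44 kJ/mol.

-44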